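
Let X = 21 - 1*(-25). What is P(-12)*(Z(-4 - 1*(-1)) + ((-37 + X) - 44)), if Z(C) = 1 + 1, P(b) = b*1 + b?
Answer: 792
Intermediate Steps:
X = 46 (X = 21 + 25 = 46)
P(b) = 2*b (P(b) = b + b = 2*b)
Z(C) = 2
P(-12)*(Z(-4 - 1*(-1)) + ((-37 + X) - 44)) = (2*(-12))*(2 + ((-37 + 46) - 44)) = -24*(2 + (9 - 44)) = -24*(2 - 35) = -24*(-33) = 792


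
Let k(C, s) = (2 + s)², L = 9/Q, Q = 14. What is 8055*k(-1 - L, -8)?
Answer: 289980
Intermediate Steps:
L = 9/14 ≈ 0.64286
8055*k(-1 - L, -8) = 8055*(2 - 8)² = 8055*(-6)² = 8055*36 = 289980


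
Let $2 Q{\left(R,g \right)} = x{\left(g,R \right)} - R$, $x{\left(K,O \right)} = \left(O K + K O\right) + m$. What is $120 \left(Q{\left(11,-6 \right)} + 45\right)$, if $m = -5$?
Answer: $-3480$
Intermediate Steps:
$x{\left(K,O \right)} = -5 + 2 K O$ ($x{\left(K,O \right)} = \left(O K + K O\right) - 5 = \left(K O + K O\right) - 5 = 2 K O - 5 = -5 + 2 K O$)
$Q{\left(R,g \right)} = - \frac{5}{2} - \frac{R}{2} + R g$ ($Q{\left(R,g \right)} = \frac{\left(-5 + 2 g R\right) - R}{2} = \frac{\left(-5 + 2 R g\right) - R}{2} = \frac{-5 - R + 2 R g}{2} = - \frac{5}{2} - \frac{R}{2} + R g$)
$120 \left(Q{\left(11,-6 \right)} + 45\right) = 120 \left(\left(- \frac{5}{2} - \frac{11}{2} + 11 \left(-6\right)\right) + 45\right) = 120 \left(\left(- \frac{5}{2} - \frac{11}{2} - 66\right) + 45\right) = 120 \left(-74 + 45\right) = 120 \left(-29\right) = -3480$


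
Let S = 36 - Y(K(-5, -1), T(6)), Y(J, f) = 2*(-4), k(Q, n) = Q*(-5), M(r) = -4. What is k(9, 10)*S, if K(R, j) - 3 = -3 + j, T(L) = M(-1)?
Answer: -1980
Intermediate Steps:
T(L) = -4
K(R, j) = j (K(R, j) = 3 + (-3 + j) = j)
k(Q, n) = -5*Q
Y(J, f) = -8
S = 44 (S = 36 - 1*(-8) = 36 + 8 = 44)
k(9, 10)*S = -5*9*44 = -45*44 = -1980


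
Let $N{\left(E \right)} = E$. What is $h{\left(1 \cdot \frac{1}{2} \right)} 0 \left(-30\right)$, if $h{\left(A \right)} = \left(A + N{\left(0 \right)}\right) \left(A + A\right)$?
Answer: $0$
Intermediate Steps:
$h{\left(A \right)} = 2 A^{2}$ ($h{\left(A \right)} = \left(A + 0\right) \left(A + A\right) = A 2 A = 2 A^{2}$)
$h{\left(1 \cdot \frac{1}{2} \right)} 0 \left(-30\right) = 2 \left(1 \cdot \frac{1}{2}\right)^{2} \cdot 0 \left(-30\right) = \frac{2}{4} \cdot 0 \left(-30\right) = 2 \cdot \frac{1}{4} \cdot 0 \left(-30\right) = \frac{1}{2} \cdot 0 \left(-30\right) = 0 \left(-30\right) = 0$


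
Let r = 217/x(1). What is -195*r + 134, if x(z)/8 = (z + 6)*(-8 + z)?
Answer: 13549/56 ≈ 241.95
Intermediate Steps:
x(z) = 8*(-8 + z)*(6 + z) (x(z) = 8*((z + 6)*(-8 + z)) = 8*((6 + z)*(-8 + z)) = 8*((-8 + z)*(6 + z)) = 8*(-8 + z)*(6 + z))
r = -31/56 (r = 217/(-384 - 16*1 + 8*1²) = 217/(-384 - 16 + 8*1) = 217/(-384 - 16 + 8) = 217/(-392) = 217*(-1/392) = -31/56 ≈ -0.55357)
-195*r + 134 = -195*(-31/56) + 134 = 6045/56 + 134 = 13549/56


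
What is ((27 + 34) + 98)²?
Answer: 25281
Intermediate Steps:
((27 + 34) + 98)² = (61 + 98)² = 159² = 25281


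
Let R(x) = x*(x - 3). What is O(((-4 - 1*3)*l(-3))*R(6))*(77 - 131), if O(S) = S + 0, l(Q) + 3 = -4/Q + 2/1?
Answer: 2268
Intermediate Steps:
R(x) = x*(-3 + x)
l(Q) = -1 - 4/Q (l(Q) = -3 + (-4/Q + 2/1) = -3 + (-4/Q + 2*1) = -3 + (-4/Q + 2) = -3 + (2 - 4/Q) = -1 - 4/Q)
O(S) = S
O(((-4 - 1*3)*l(-3))*R(6))*(77 - 131) = (((-4 - 1*3)*((-4 - 1*(-3))/(-3)))*(6*(-3 + 6)))*(77 - 131) = (((-4 - 3)*(-(-4 + 3)/3))*(6*3))*(-54) = (-(-7)*(-1)/3*18)*(-54) = (-7*⅓*18)*(-54) = -7/3*18*(-54) = -42*(-54) = 2268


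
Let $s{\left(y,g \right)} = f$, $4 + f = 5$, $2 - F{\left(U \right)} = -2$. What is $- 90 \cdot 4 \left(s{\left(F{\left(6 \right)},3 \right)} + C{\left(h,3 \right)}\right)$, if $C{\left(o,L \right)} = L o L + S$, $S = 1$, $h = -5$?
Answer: $15480$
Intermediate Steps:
$F{\left(U \right)} = 4$ ($F{\left(U \right)} = 2 - -2 = 2 + 2 = 4$)
$f = 1$ ($f = -4 + 5 = 1$)
$s{\left(y,g \right)} = 1$
$C{\left(o,L \right)} = 1 + o L^{2}$ ($C{\left(o,L \right)} = L o L + 1 = o L^{2} + 1 = 1 + o L^{2}$)
$- 90 \cdot 4 \left(s{\left(F{\left(6 \right)},3 \right)} + C{\left(h,3 \right)}\right) = - 90 \cdot 4 \left(1 + \left(1 - 5 \cdot 3^{2}\right)\right) = - 90 \cdot 4 \left(1 + \left(1 - 45\right)\right) = - 90 \cdot 4 \left(1 - 44\right) = - 90 \cdot 4 \left(-43\right) = \left(-90\right) \left(-172\right) = 15480$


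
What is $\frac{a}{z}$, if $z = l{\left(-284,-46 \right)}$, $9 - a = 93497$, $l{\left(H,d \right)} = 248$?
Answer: $- \frac{11686}{31} \approx -376.97$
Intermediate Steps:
$a = -93488$ ($a = 9 - 93497 = -93488$)
$z = 248$
$\frac{a}{z} = - \frac{93488}{248} = \left(-93488\right) \frac{1}{248} = - \frac{11686}{31}$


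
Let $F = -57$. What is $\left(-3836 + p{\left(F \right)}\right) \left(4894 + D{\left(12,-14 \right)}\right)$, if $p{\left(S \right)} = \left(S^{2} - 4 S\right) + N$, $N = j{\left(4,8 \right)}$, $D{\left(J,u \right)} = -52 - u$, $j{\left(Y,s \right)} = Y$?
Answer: $-1723880$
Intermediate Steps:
$N = 4$
$p{\left(S \right)} = 4 + S^{2} - 4 S$ ($p{\left(S \right)} = \left(S^{2} - 4 S\right) + 4 = 4 + S^{2} - 4 S$)
$\left(-3836 + p{\left(F \right)}\right) \left(4894 + D{\left(12,-14 \right)}\right) = \left(-3836 + \left(4 + \left(-57\right)^{2} - -228\right)\right) \left(4894 - 38\right) = \left(-3836 + \left(4 + 3249 + 228\right)\right) \left(4894 + \left(-52 + 14\right)\right) = \left(-3836 + 3481\right) \left(4894 - 38\right) = \left(-355\right) 4856 = -1723880$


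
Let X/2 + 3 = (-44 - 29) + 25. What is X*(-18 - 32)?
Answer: 5100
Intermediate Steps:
X = -102 (X = -6 + 2*((-44 - 29) + 25) = -6 + 2*(-73 + 25) = -6 + 2*(-48) = -6 - 96 = -102)
X*(-18 - 32) = -102*(-18 - 32) = -102*(-50) = 5100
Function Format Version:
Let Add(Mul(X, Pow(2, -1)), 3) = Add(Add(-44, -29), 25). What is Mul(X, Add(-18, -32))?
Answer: 5100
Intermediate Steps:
X = -102 (X = Add(-6, Mul(2, Add(Add(-44, -29), 25))) = Add(-6, Mul(2, Add(-73, 25))) = Add(-6, Mul(2, -48)) = Add(-6, -96) = -102)
Mul(X, Add(-18, -32)) = Mul(-102, Add(-18, -32)) = Mul(-102, -50) = 5100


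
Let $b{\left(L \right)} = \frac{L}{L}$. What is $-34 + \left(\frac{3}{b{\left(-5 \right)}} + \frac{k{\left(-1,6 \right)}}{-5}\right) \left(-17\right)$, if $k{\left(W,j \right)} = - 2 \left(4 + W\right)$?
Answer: $- \frac{527}{5} \approx -105.4$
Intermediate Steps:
$b{\left(L \right)} = 1$
$k{\left(W,j \right)} = -8 - 2 W$
$-34 + \left(\frac{3}{b{\left(-5 \right)}} + \frac{k{\left(-1,6 \right)}}{-5}\right) \left(-17\right) = -34 + \left(\frac{3}{1} + \frac{-8 - -2}{-5}\right) \left(-17\right) = -34 + \left(3 \cdot 1 + \left(-8 + 2\right) \left(- \frac{1}{5}\right)\right) \left(-17\right) = -34 + \left(3 - - \frac{6}{5}\right) \left(-17\right) = -34 + \left(3 + \frac{6}{5}\right) \left(-17\right) = -34 + \frac{21}{5} \left(-17\right) = -34 - \frac{357}{5} = - \frac{527}{5}$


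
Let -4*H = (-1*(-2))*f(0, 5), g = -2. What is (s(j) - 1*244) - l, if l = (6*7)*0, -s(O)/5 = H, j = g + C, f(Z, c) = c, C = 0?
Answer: -463/2 ≈ -231.50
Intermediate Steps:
j = -2 (j = -2 + 0 = -2)
H = -5/2 (H = -(-1*(-2))*5/4 = -5/2 ≈ -2.5000)
s(O) = 25/2 (s(O) = -5*(-5/2) = 25/2)
l = 0 (l = 42*0 = 0)
(s(j) - 1*244) - l = (25/2 - 1*244) - 1*0 = (25/2 - 244) + 0 = -463/2 + 0 = -463/2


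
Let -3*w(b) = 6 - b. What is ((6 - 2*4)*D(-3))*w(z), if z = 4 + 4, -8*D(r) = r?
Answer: -½ ≈ -0.50000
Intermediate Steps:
D(r) = -r/8
z = 8
w(b) = -2 + b/3 (w(b) = -(6 - b)/3 = -2 + b/3)
((6 - 2*4)*D(-3))*w(z) = ((6 - 2*4)*(-⅛*(-3)))*(-2 + (⅓)*8) = ((6 - 8)*(3/8))*(-2 + 8/3) = -2*3/8*(⅔) = -¾*⅔ = -½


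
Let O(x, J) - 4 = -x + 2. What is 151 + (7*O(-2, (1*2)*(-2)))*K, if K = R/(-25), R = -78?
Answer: 8143/25 ≈ 325.72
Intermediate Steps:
O(x, J) = 6 - x (O(x, J) = 4 + (-x + 2) = 4 + (2 - x) = 6 - x)
K = 78/25 (K = -78/(-25) = -78*(-1/25) = 78/25 ≈ 3.1200)
151 + (7*O(-2, (1*2)*(-2)))*K = 151 + (7*(6 - 1*(-2)))*(78/25) = 151 + (7*(6 + 2))*(78/25) = 151 + (7*8)*(78/25) = 151 + 56*(78/25) = 151 + 4368/25 = 8143/25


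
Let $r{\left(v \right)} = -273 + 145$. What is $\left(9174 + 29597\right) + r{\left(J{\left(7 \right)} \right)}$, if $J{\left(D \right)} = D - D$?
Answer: $38643$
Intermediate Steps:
$J{\left(D \right)} = 0$
$r{\left(v \right)} = -128$
$\left(9174 + 29597\right) + r{\left(J{\left(7 \right)} \right)} = \left(9174 + 29597\right) - 128 = 38771 - 128 = 38643$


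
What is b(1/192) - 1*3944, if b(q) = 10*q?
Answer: -378619/96 ≈ -3943.9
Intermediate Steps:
b(1/192) - 1*3944 = 10/192 - 1*3944 = 10*(1/192) - 3944 = 5/96 - 3944 = -378619/96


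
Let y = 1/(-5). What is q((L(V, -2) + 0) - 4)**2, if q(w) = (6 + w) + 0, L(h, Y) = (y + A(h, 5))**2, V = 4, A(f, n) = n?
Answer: 391876/625 ≈ 627.00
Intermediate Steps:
y = -1/5 (y = 1*(-1/5) = -1/5 ≈ -0.20000)
L(h, Y) = 576/25 (L(h, Y) = (-1/5 + 5)**2 = (24/5)**2 = 576/25)
q(w) = 6 + w
q((L(V, -2) + 0) - 4)**2 = (6 + ((576/25 + 0) - 4))**2 = (6 + (576/25 - 4))**2 = (6 + 476/25)**2 = (626/25)**2 = 391876/625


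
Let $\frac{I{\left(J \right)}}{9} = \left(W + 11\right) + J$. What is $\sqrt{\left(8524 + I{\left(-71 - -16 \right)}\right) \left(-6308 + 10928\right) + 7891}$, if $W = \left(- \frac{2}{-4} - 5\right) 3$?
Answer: $\sqrt{36997921} \approx 6082.6$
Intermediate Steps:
$W = - \frac{27}{2}$ ($W = \left(\left(-2\right) \left(- \frac{1}{4}\right) - 5\right) 3 = \left(\frac{1}{2} - 5\right) 3 = \left(- \frac{9}{2}\right) 3 = - \frac{27}{2} \approx -13.5$)
$I{\left(J \right)} = - \frac{45}{2} + 9 J$ ($I{\left(J \right)} = 9 \left(\left(- \frac{27}{2} + 11\right) + J\right) = 9 \left(- \frac{5}{2} + J\right) = - \frac{45}{2} + 9 J$)
$\sqrt{\left(8524 + I{\left(-71 - -16 \right)}\right) \left(-6308 + 10928\right) + 7891} = \sqrt{\left(8524 + \left(- \frac{45}{2} + 9 \left(-71 - -16\right)\right)\right) \left(-6308 + 10928\right) + 7891} = \sqrt{\left(8524 + \left(- \frac{45}{2} + 9 \left(-71 + 16\right)\right)\right) 4620 + 7891} = \sqrt{\left(8524 + \left(- \frac{45}{2} + 9 \left(-55\right)\right)\right) 4620 + 7891} = \sqrt{\left(8524 - \frac{1035}{2}\right) 4620 + 7891} = \sqrt{\frac{16013}{2} \cdot 4620 + 7891} = \sqrt{36990030 + 7891} = \sqrt{36997921}$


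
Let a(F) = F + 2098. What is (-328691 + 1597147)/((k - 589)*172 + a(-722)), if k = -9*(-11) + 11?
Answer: -317114/20253 ≈ -15.658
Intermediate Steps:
a(F) = 2098 + F
k = 110 (k = 99 + 11 = 110)
(-328691 + 1597147)/((k - 589)*172 + a(-722)) = (-328691 + 1597147)/((110 - 589)*172 + (2098 - 722)) = 1268456/(-479*172 + 1376) = 1268456/(-82388 + 1376) = 1268456/(-81012) = 1268456*(-1/81012) = -317114/20253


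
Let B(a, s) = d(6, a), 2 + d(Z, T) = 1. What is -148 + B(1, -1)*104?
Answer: -252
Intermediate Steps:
d(Z, T) = -1 (d(Z, T) = -2 + 1 = -1)
B(a, s) = -1
-148 + B(1, -1)*104 = -148 - 1*104 = -148 - 104 = -252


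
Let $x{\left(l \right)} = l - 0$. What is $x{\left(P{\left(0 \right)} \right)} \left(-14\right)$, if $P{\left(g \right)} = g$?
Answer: $0$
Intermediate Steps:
$x{\left(l \right)} = l$ ($x{\left(l \right)} = l + 0 = l$)
$x{\left(P{\left(0 \right)} \right)} \left(-14\right) = 0 \left(-14\right) = 0$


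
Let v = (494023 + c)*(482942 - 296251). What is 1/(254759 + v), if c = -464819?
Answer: 1/5452378723 ≈ 1.8341e-10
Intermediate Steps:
v = 5452123964 (v = (494023 - 464819)*(482942 - 296251) = 29204*186691 = 5452123964)
1/(254759 + v) = 1/(254759 + 5452123964) = 1/5452378723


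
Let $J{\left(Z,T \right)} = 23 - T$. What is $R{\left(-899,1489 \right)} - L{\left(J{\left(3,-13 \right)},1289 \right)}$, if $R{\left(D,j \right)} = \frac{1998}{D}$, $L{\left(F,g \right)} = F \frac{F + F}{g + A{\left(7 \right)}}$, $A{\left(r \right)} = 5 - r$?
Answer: $- \frac{544626}{128557} \approx -4.2365$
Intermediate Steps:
$L{\left(F,g \right)} = \frac{2 F^{2}}{-2 + g}$ ($L{\left(F,g \right)} = F \frac{F + F}{g + \left(5 - 7\right)} = F \frac{2 F}{g + \left(5 - 7\right)} = F \frac{2 F}{g - 2} = F \frac{2 F}{-2 + g} = \frac{2 F^{2}}{-2 + g}$)
$R{\left(-899,1489 \right)} - L{\left(J{\left(3,-13 \right)},1289 \right)} = \frac{1998}{-899} - \frac{2 \left(23 - -13\right)^{2}}{-2 + 1289} = 1998 \left(- \frac{1}{899}\right) - \frac{2 \left(23 + 13\right)^{2}}{1287} = - \frac{1998}{899} - 2 \cdot 36^{2} \cdot \frac{1}{1287} = - \frac{1998}{899} - 2 \cdot 1296 \cdot \frac{1}{1287} = - \frac{1998}{899} - \frac{288}{143} = - \frac{544626}{128557}$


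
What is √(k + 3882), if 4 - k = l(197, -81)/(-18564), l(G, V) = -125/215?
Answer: √619045872233061/399126 ≈ 62.338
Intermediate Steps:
l(G, V) = -25/43 (l(G, V) = -125*1/215 = -25/43)
k = 3192983/798252 (k = 4 - (-25)/(43*(-18564)) = 4 - (-25)*(-1)/(43*18564) = 4 - 1*25/798252 = 4 - 25/798252 = 3192983/798252 ≈ 4.0000)
√(k + 3882) = √(3192983/798252 + 3882) = √(3102007247/798252) = √619045872233061/399126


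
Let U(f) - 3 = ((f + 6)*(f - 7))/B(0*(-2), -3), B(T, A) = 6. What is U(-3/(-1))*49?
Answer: -147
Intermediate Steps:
U(f) = 3 + (-7 + f)*(6 + f)/6 (U(f) = 3 + ((f + 6)*(f - 7))/6 = 3 + ((6 + f)*(-7 + f))*(1/6) = 3 + ((-7 + f)*(6 + f))*(1/6) = 3 + (-7 + f)*(6 + f)/6)
U(-3/(-1))*49 = (-4 - (-1)/(2*(-1)) + (-3/(-1))**2/6)*49 = (-4 - (-1)*(-1)/2 + (-3*(-1))**2/6)*49 = (-4 - 1/6*3 + (1/6)*3**2)*49 = (-4 - 1/2 + (1/6)*9)*49 = (-4 - 1/2 + 3/2)*49 = -3*49 = -147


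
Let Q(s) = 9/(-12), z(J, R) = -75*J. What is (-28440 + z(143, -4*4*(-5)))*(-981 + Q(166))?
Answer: 153800955/4 ≈ 3.8450e+7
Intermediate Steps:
Q(s) = -¾ (Q(s) = 9*(-1/12) = -¾)
(-28440 + z(143, -4*4*(-5)))*(-981 + Q(166)) = (-28440 - 75*143)*(-981 - ¾) = (-28440 - 10725)*(-3927/4) = -39165*(-3927/4) = 153800955/4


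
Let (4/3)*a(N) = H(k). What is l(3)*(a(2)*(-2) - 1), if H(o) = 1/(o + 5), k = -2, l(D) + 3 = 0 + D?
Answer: 0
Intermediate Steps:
l(D) = -3 + D (l(D) = -3 + (0 + D) = -3 + D)
H(o) = 1/(5 + o)
a(N) = ¼ (a(N) = 3/(4*(5 - 2)) = (¾)/3 = (¾)*(⅓) = ¼)
l(3)*(a(2)*(-2) - 1) = (-3 + 3)*((¼)*(-2) - 1) = 0*(-½ - 1) = 0*(-3/2) = 0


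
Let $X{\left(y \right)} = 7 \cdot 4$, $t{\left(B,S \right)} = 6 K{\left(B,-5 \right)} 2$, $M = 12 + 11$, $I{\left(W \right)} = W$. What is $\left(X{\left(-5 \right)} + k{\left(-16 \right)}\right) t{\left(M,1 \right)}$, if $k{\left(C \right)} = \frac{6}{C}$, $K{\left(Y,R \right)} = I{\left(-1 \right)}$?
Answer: $- \frac{663}{2} \approx -331.5$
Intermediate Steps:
$K{\left(Y,R \right)} = -1$
$M = 23$
$t{\left(B,S \right)} = -12$ ($t{\left(B,S \right)} = 6 \left(-1\right) 2 = \left(-6\right) 2 = -12$)
$X{\left(y \right)} = 28$
$\left(X{\left(-5 \right)} + k{\left(-16 \right)}\right) t{\left(M,1 \right)} = \left(28 + \frac{6}{-16}\right) \left(-12\right) = \left(28 + 6 \left(- \frac{1}{16}\right)\right) \left(-12\right) = \left(28 - \frac{3}{8}\right) \left(-12\right) = \frac{221}{8} \left(-12\right) = - \frac{663}{2}$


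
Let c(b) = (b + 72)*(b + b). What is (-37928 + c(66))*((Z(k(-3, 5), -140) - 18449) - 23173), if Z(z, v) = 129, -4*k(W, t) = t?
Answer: 817910016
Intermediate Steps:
k(W, t) = -t/4
c(b) = 2*b*(72 + b) (c(b) = (72 + b)*(2*b) = 2*b*(72 + b))
(-37928 + c(66))*((Z(k(-3, 5), -140) - 18449) - 23173) = (-37928 + 2*66*(72 + 66))*((129 - 18449) - 23173) = (-37928 + 2*66*138)*(-18320 - 23173) = (-37928 + 18216)*(-41493) = -19712*(-41493) = 817910016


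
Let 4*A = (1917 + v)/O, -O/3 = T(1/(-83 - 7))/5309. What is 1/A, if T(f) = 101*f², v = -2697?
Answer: 101/2795188500 ≈ 3.6134e-8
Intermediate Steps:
O = -101/14334300 (O = -3*101*(1/(-83 - 7))²/5309 = -3*101*(1/(-90))²/5309 = -3*101*(-1/90)²/5309 = -3*101*(1/8100)/5309 = -101/(2700*5309) = -3*101/43002900 = -101/14334300 ≈ -7.0460e-6)
A = 2795188500/101 (A = ((1917 - 2697)/(-101/14334300))/4 = (-780*(-14334300/101))/4 = (¼)*(11180754000/101) = 2795188500/101 ≈ 2.7675e+7)
1/A = 1/(2795188500/101) = 101/2795188500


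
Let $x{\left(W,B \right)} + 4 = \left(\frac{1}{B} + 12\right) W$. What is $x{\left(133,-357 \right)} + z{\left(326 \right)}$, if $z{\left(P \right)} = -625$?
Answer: $\frac{49298}{51} \approx 966.63$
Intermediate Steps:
$x{\left(W,B \right)} = -4 + W \left(12 + \frac{1}{B}\right)$ ($x{\left(W,B \right)} = -4 + \left(\frac{1}{B} + 12\right) W = -4 + \left(12 + \frac{1}{B}\right) W = -4 + W \left(12 + \frac{1}{B}\right)$)
$x{\left(133,-357 \right)} + z{\left(326 \right)} = \left(-4 + 12 \cdot 133 + \frac{133}{-357}\right) - 625 = \left(-4 + 1596 + 133 \left(- \frac{1}{357}\right)\right) - 625 = \left(-4 + 1596 - \frac{19}{51}\right) - 625 = \frac{81173}{51} - 625 = \frac{49298}{51}$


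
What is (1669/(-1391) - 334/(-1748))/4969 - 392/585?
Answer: -182214037669/271844201070 ≈ -0.67029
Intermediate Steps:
(1669/(-1391) - 334/(-1748))/4969 - 392/585 = (1669*(-1/1391) - 334*(-1/1748))*(1/4969) - 392*1/585 = (-1669/1391 + 167/874)*(1/4969) - 392/585 = -1226409/1215734*1/4969 - 392/585 = -1226409/6040982246 - 392/585 = -182214037669/271844201070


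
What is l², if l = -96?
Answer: 9216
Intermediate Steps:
l² = (-96)² = 9216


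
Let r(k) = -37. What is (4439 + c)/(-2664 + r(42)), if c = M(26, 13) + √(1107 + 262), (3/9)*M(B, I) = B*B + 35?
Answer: -6609/2701 ≈ -2.4469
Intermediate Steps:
M(B, I) = 105 + 3*B² (M(B, I) = 3*(B*B + 35) = 3*(B² + 35) = 3*(35 + B²) = 105 + 3*B²)
c = 2170 (c = (105 + 3*26²) + √(1107 + 262) = (105 + 3*676) + √1369 = (105 + 2028) + 37 = 2133 + 37 = 2170)
(4439 + c)/(-2664 + r(42)) = (4439 + 2170)/(-2664 - 37) = 6609/(-2701) = 6609*(-1/2701) = -6609/2701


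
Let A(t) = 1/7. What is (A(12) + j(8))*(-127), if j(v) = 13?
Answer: -11684/7 ≈ -1669.1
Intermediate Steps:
A(t) = ⅐
(A(12) + j(8))*(-127) = (⅐ + 13)*(-127) = (92/7)*(-127) = -11684/7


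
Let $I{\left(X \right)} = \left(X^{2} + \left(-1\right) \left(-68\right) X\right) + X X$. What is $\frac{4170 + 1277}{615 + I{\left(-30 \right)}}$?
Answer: $\frac{5447}{375} \approx 14.525$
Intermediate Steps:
$I{\left(X \right)} = 2 X^{2} + 68 X$ ($I{\left(X \right)} = \left(X^{2} + 68 X\right) + X^{2} = 2 X^{2} + 68 X$)
$\frac{4170 + 1277}{615 + I{\left(-30 \right)}} = \frac{4170 + 1277}{615 + 2 \left(-30\right) \left(34 - 30\right)} = \frac{5447}{615 + 2 \left(-30\right) 4} = \frac{5447}{615 - 240} = \frac{5447}{375}$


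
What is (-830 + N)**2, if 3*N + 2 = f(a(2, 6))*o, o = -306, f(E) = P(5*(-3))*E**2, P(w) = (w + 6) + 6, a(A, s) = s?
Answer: 933669136/9 ≈ 1.0374e+8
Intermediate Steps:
P(w) = 12 + w (P(w) = (6 + w) + 6 = 12 + w)
f(E) = -3*E**2 (f(E) = (12 + 5*(-3))*E**2 = (12 - 15)*E**2 = -3*E**2)
N = 33046/3 (N = -2/3 + (-3*6**2*(-306))/3 = -2/3 + (-3*36*(-306))/3 = -2/3 + (-108*(-306))/3 = -2/3 + (1/3)*33048 = -2/3 + 11016 = 33046/3 ≈ 11015.)
(-830 + N)**2 = (-830 + 33046/3)**2 = (30556/3)**2 = 933669136/9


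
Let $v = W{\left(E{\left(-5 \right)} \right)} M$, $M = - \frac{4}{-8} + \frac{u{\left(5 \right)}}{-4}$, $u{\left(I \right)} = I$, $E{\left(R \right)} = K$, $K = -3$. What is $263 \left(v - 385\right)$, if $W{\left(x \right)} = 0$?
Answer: $-101255$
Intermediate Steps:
$E{\left(R \right)} = -3$
$M = - \frac{3}{4}$ ($M = - \frac{4}{-8} + \frac{5}{-4} = \left(-4\right) \left(- \frac{1}{8}\right) + 5 \left(- \frac{1}{4}\right) = \frac{1}{2} - \frac{5}{4} = - \frac{3}{4} \approx -0.75$)
$v = 0$ ($v = 0 \left(- \frac{3}{4}\right) = 0$)
$263 \left(v - 385\right) = 263 \left(0 - 385\right) = 263 \left(-385\right) = -101255$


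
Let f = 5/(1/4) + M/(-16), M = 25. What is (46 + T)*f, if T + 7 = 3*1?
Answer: 6195/8 ≈ 774.38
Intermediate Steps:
T = -4 (T = -7 + 3*1 = -7 + 3 = -4)
f = 295/16 (f = 5/(1/4) + 25/(-16) = 5/(¼) + 25*(-1/16) = 5*4 - 25/16 = 20 - 25/16 = 295/16 ≈ 18.438)
(46 + T)*f = (46 - 4)*(295/16) = 42*(295/16) = 6195/8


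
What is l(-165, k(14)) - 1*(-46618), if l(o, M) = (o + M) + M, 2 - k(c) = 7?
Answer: 46443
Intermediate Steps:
k(c) = -5 (k(c) = 2 - 1*7 = 2 - 7 = -5)
l(o, M) = o + 2*M (l(o, M) = (M + o) + M = o + 2*M)
l(-165, k(14)) - 1*(-46618) = (-165 + 2*(-5)) - 1*(-46618) = (-165 - 10) + 46618 = -175 + 46618 = 46443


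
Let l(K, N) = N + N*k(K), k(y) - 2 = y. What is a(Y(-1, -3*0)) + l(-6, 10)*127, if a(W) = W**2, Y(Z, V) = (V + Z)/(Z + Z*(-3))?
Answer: -15239/4 ≈ -3809.8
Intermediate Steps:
k(y) = 2 + y
Y(Z, V) = -(V + Z)/(2*Z) (Y(Z, V) = (V + Z)/(Z - 3*Z) = (V + Z)/((-2*Z)) = (V + Z)*(-1/(2*Z)) = -(V + Z)/(2*Z))
l(K, N) = N + N*(2 + K)
a(Y(-1, -3*0)) + l(-6, 10)*127 = ((1/2)*(-(-3)*0 - 1*(-1))/(-1))**2 + (10*(3 - 6))*127 = ((1/2)*(-1)*(-1*0 + 1))**2 + (10*(-3))*127 = ((1/2)*(-1)*(0 + 1))**2 - 30*127 = ((1/2)*(-1)*1)**2 - 3810 = (-1/2)**2 - 3810 = 1/4 - 3810 = -15239/4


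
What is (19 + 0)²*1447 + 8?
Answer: 522375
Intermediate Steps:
(19 + 0)²*1447 + 8 = 19²*1447 + 8 = 361*1447 + 8 = 522367 + 8 = 522375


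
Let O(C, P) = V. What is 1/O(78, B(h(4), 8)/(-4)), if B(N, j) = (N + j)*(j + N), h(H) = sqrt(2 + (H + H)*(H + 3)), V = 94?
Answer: 1/94 ≈ 0.010638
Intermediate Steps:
h(H) = sqrt(2 + 2*H*(3 + H)) (h(H) = sqrt(2 + (2*H)*(3 + H)) = sqrt(2 + 2*H*(3 + H)))
B(N, j) = (N + j)**2 (B(N, j) = (N + j)*(N + j) = (N + j)**2)
O(C, P) = 94
1/O(78, B(h(4), 8)/(-4)) = 1/94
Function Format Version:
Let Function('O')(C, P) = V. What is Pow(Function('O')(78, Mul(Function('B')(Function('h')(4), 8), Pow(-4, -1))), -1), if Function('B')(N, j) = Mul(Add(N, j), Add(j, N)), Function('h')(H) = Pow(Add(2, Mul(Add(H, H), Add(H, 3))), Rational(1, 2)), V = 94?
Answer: Rational(1, 94) ≈ 0.010638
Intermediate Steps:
Function('h')(H) = Pow(Add(2, Mul(2, H, Add(3, H))), Rational(1, 2)) (Function('h')(H) = Pow(Add(2, Mul(Mul(2, H), Add(3, H))), Rational(1, 2)) = Pow(Add(2, Mul(2, H, Add(3, H))), Rational(1, 2)))
Function('B')(N, j) = Pow(Add(N, j), 2) (Function('B')(N, j) = Mul(Add(N, j), Add(N, j)) = Pow(Add(N, j), 2))
Function('O')(C, P) = 94
Pow(Function('O')(78, Mul(Function('B')(Function('h')(4), 8), Pow(-4, -1))), -1) = Pow(94, -1) = Rational(1, 94)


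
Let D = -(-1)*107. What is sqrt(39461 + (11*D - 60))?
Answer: sqrt(40578) ≈ 201.44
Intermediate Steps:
D = 107 (D = -1*(-107) = 107)
sqrt(39461 + (11*D - 60)) = sqrt(39461 + (11*107 - 60)) = sqrt(39461 + (1177 - 60)) = sqrt(39461 + 1117) = sqrt(40578)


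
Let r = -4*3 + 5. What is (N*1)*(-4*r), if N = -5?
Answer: -140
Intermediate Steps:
r = -7 (r = -12 + 5 = -7)
(N*1)*(-4*r) = (-5*1)*(-4*(-7)) = -5*28 = -140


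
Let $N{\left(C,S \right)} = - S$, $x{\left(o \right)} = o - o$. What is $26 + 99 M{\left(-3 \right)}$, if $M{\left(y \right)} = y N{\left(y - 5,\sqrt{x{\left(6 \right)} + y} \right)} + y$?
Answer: $-271 + 297 i \sqrt{3} \approx -271.0 + 514.42 i$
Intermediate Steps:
$x{\left(o \right)} = 0$
$M{\left(y \right)} = y - y^{\frac{3}{2}}$ ($M{\left(y \right)} = y \left(- \sqrt{0 + y}\right) + y = y \left(- \sqrt{y}\right) + y = - y^{\frac{3}{2}} + y = y - y^{\frac{3}{2}}$)
$26 + 99 M{\left(-3 \right)} = 26 + 99 \left(-3 - \left(-3\right)^{\frac{3}{2}}\right) = 26 + 99 \left(-3 - - 3 i \sqrt{3}\right) = 26 + 99 \left(-3 + 3 i \sqrt{3}\right) = 26 - \left(297 - 297 i \sqrt{3}\right) = -271 + 297 i \sqrt{3}$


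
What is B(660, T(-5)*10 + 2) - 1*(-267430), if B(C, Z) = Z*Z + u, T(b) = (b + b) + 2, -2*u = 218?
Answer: 273405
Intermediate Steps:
u = -109 (u = -1/2*218 = -109)
T(b) = 2 + 2*b (T(b) = 2*b + 2 = 2 + 2*b)
B(C, Z) = -109 + Z**2 (B(C, Z) = Z*Z - 109 = Z**2 - 109 = -109 + Z**2)
B(660, T(-5)*10 + 2) - 1*(-267430) = (-109 + ((2 + 2*(-5))*10 + 2)**2) - 1*(-267430) = (-109 + ((2 - 10)*10 + 2)**2) + 267430 = (-109 + (-8*10 + 2)**2) + 267430 = (-109 + (-80 + 2)**2) + 267430 = (-109 + (-78)**2) + 267430 = (-109 + 6084) + 267430 = 5975 + 267430 = 273405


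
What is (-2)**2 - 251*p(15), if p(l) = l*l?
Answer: -56471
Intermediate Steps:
p(l) = l**2
(-2)**2 - 251*p(15) = (-2)**2 - 251*15**2 = 4 - 251*225 = 4 - 56475 = -56471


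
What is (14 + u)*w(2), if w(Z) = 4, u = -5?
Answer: 36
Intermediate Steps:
(14 + u)*w(2) = (14 - 5)*4 = 9*4 = 36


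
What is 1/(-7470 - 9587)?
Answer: -1/17057 ≈ -5.8627e-5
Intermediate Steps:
1/(-7470 - 9587) = 1/(-17057) = -1/17057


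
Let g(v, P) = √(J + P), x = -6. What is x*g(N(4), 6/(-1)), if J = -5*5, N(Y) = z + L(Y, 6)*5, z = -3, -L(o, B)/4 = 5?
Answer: -6*I*√31 ≈ -33.407*I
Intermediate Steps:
L(o, B) = -20 (L(o, B) = -4*5 = -20)
N(Y) = -103 (N(Y) = -3 - 20*5 = -3 - 100 = -103)
J = -25
g(v, P) = √(-25 + P)
x*g(N(4), 6/(-1)) = -6*√(-25 + 6/(-1)) = -6*√(-25 + 6*(-1)) = -6*√(-25 - 6) = -6*I*√31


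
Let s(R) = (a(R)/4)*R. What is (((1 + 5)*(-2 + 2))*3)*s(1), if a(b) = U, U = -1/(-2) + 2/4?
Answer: 0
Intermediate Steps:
U = 1 (U = -1*(-½) + 2*(¼) = ½ + ½ = 1)
a(b) = 1
s(R) = R/4 (s(R) = (1/4)*R = (1*(¼))*R = R/4)
(((1 + 5)*(-2 + 2))*3)*s(1) = (((1 + 5)*(-2 + 2))*3)*((¼)*1) = ((6*0)*3)*(¼) = (0*3)*(¼) = 0*(¼) = 0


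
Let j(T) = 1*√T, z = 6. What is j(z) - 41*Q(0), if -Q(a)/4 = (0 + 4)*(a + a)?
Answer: √6 ≈ 2.4495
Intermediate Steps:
Q(a) = -32*a (Q(a) = -4*(0 + 4)*(a + a) = -16*2*a = -32*a)
j(T) = √T
j(z) - 41*Q(0) = √6 - (-1312)*0 = √6 - 41*0 = √6 + 0 = √6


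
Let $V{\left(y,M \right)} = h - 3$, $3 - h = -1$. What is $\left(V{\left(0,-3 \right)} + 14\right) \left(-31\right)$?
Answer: $-465$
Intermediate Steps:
$h = 4$ ($h = 3 - -1 = 3 + 1 = 4$)
$V{\left(y,M \right)} = 1$ ($V{\left(y,M \right)} = 4 - 3 = 1$)
$\left(V{\left(0,-3 \right)} + 14\right) \left(-31\right) = \left(1 + 14\right) \left(-31\right) = 15 \left(-31\right) = -465$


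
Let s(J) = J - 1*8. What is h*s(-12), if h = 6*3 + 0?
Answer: -360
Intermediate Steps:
h = 18 (h = 18 + 0 = 18)
s(J) = -8 + J (s(J) = J - 8 = -8 + J)
h*s(-12) = 18*(-8 - 12) = 18*(-20) = -360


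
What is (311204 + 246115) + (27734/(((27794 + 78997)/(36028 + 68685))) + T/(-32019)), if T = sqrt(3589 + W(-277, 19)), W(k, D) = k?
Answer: 62420763671/106791 - 4*sqrt(23)/10673 ≈ 5.8451e+5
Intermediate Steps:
T = 12*sqrt(23) (T = sqrt(3589 - 277) = sqrt(3312) = 12*sqrt(23) ≈ 57.550)
(311204 + 246115) + (27734/(((27794 + 78997)/(36028 + 68685))) + T/(-32019)) = (311204 + 246115) + (27734/(((27794 + 78997)/(36028 + 68685))) + (12*sqrt(23))/(-32019)) = 557319 + (27734/((106791/104713)) + (12*sqrt(23))*(-1/32019)) = 557319 + (27734/((106791*(1/104713))) - 4*sqrt(23)/10673) = 557319 + (27734/(106791/104713) - 4*sqrt(23)/10673) = 557319 + (27734*(104713/106791) - 4*sqrt(23)/10673) = 557319 + (2904110342/106791 - 4*sqrt(23)/10673) = 62420763671/106791 - 4*sqrt(23)/10673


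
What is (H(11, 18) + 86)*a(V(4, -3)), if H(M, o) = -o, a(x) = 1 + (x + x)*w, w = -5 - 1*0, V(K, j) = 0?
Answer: 68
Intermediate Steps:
w = -5 (w = -5 + 0 = -5)
a(x) = 1 - 10*x (a(x) = 1 + (x + x)*(-5) = 1 + (2*x)*(-5) = 1 - 10*x)
(H(11, 18) + 86)*a(V(4, -3)) = (-1*18 + 86)*(1 - 10*0) = (-18 + 86)*(1 + 0) = 68*1 = 68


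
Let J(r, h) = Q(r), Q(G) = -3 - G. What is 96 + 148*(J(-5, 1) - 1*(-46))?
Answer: 7200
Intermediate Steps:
J(r, h) = -3 - r
96 + 148*(J(-5, 1) - 1*(-46)) = 96 + 148*((-3 - 1*(-5)) - 1*(-46)) = 96 + 148*((-3 + 5) + 46) = 96 + 148*(2 + 46) = 96 + 148*48 = 96 + 7104 = 7200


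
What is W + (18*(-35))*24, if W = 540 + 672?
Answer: -13908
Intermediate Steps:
W = 1212
W + (18*(-35))*24 = 1212 + (18*(-35))*24 = 1212 - 630*24 = 1212 - 15120 = -13908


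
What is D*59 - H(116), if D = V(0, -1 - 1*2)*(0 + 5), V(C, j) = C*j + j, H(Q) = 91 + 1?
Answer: -977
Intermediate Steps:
H(Q) = 92
V(C, j) = j + C*j
D = -15 (D = ((-1 - 1*2)*(1 + 0))*(0 + 5) = ((-1 - 2)*1)*5 = -3*1*5 = -3*5 = -15)
D*59 - H(116) = -15*59 - 1*92 = -885 - 92 = -977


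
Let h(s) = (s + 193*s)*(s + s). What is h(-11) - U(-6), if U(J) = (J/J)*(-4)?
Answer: 46952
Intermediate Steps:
h(s) = 388*s² (h(s) = (194*s)*(2*s) = 388*s²)
U(J) = -4 (U(J) = 1*(-4) = -4)
h(-11) - U(-6) = 388*(-11)² - 1*(-4) = 388*121 + 4 = 46948 + 4 = 46952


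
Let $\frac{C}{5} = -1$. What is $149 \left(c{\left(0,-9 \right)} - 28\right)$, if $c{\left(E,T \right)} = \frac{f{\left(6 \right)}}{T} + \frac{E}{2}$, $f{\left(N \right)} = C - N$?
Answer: $- \frac{35909}{9} \approx -3989.9$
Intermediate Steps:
$C = -5$ ($C = 5 \left(-1\right) = -5$)
$f{\left(N \right)} = -5 - N$
$c{\left(E,T \right)} = \frac{E}{2} - \frac{11}{T}$ ($c{\left(E,T \right)} = \frac{-5 - 6}{T} + \frac{E}{2} = \frac{-5 - 6}{T} + E \frac{1}{2} = - \frac{11}{T} + \frac{E}{2} = \frac{E}{2} - \frac{11}{T}$)
$149 \left(c{\left(0,-9 \right)} - 28\right) = 149 \left(\left(\frac{1}{2} \cdot 0 - \frac{11}{-9}\right) - 28\right) = 149 \left(\left(0 - - \frac{11}{9}\right) - 28\right) = 149 \left(\left(0 + \frac{11}{9}\right) - 28\right) = 149 \left(\frac{11}{9} - 28\right) = 149 \left(- \frac{241}{9}\right) = - \frac{35909}{9}$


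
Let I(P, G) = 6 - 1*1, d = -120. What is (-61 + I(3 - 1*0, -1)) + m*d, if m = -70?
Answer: 8344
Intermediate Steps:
I(P, G) = 5 (I(P, G) = 6 - 1 = 5)
(-61 + I(3 - 1*0, -1)) + m*d = (-61 + 5) - 70*(-120) = -56 + 8400 = 8344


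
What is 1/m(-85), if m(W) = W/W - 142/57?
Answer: -57/85 ≈ -0.67059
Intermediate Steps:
m(W) = -85/57 (m(W) = 1 - 142*1/57 = 1 - 142/57 = -85/57)
1/m(-85) = 1/(-85/57) = -57/85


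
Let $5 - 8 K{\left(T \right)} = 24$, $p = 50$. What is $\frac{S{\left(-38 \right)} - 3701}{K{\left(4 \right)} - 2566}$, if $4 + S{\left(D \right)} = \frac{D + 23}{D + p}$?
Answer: $\frac{29650}{20547} \approx 1.443$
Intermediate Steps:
$K{\left(T \right)} = - \frac{19}{8}$ ($K{\left(T \right)} = \frac{5}{8} - 3 = - \frac{19}{8}$)
$S{\left(D \right)} = -4 + \frac{23 + D}{50 + D}$ ($S{\left(D \right)} = -4 + \frac{D + 23}{D + 50} = -4 + \frac{23 + D}{50 + D}$)
$\frac{S{\left(-38 \right)} - 3701}{K{\left(4 \right)} - 2566} = \frac{\frac{3 \left(-59 - -38\right)}{50 - 38} - 3701}{- \frac{19}{8} - 2566} = \frac{\frac{3 \left(-59 + 38\right)}{12} - 3701}{- \frac{20547}{8}} = \left(3 \cdot \frac{1}{12} \left(-21\right) - 3701\right) \left(- \frac{8}{20547}\right) = \left(- \frac{21}{4} - 3701\right) \left(- \frac{8}{20547}\right) = \left(- \frac{14825}{4}\right) \left(- \frac{8}{20547}\right) = \frac{29650}{20547}$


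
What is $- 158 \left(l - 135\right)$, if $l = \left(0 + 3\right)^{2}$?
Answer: $19908$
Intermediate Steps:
$l = 9$ ($l = 3^{2} = 9$)
$- 158 \left(l - 135\right) = - 158 \left(9 - 135\right) = \left(-158\right) \left(-126\right) = 19908$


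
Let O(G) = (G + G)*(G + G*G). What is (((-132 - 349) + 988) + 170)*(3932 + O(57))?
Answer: 257812432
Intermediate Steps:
O(G) = 2*G*(G + G**2) (O(G) = (2*G)*(G + G**2) = 2*G*(G + G**2))
(((-132 - 349) + 988) + 170)*(3932 + O(57)) = (((-132 - 349) + 988) + 170)*(3932 + 2*57**2*(1 + 57)) = ((-481 + 988) + 170)*(3932 + 2*3249*58) = (507 + 170)*(3932 + 376884) = 677*380816 = 257812432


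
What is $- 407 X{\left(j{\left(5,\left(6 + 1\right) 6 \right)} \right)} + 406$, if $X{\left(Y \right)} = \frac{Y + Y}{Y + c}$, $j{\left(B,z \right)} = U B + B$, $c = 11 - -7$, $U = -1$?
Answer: $406$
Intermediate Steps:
$c = 18$ ($c = 11 + 7 = 18$)
$j{\left(B,z \right)} = 0$ ($j{\left(B,z \right)} = - B + B = 0$)
$X{\left(Y \right)} = \frac{2 Y}{18 + Y}$ ($X{\left(Y \right)} = \frac{Y + Y}{Y + 18} = \frac{2 Y}{18 + Y}$)
$- 407 X{\left(j{\left(5,\left(6 + 1\right) 6 \right)} \right)} + 406 = - 407 \cdot 2 \cdot 0 \frac{1}{18 + 0} + 406 = - 407 \cdot 2 \cdot 0 \cdot \frac{1}{18} + 406 = \left(-407\right) 0 + 406 = 0 + 406 = 406$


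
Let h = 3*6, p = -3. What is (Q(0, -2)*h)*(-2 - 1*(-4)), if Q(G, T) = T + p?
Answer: -180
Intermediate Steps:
Q(G, T) = -3 + T (Q(G, T) = T - 3 = -3 + T)
h = 18
(Q(0, -2)*h)*(-2 - 1*(-4)) = ((-3 - 2)*18)*(-2 - 1*(-4)) = (-5*18)*(-2 + 4) = -90*2 = -180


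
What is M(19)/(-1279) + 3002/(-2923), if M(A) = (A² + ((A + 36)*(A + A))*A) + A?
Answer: -1531932/47323 ≈ -32.372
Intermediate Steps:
M(A) = A + A² + 2*A²*(36 + A) (M(A) = (A² + ((36 + A)*(2*A))*A) + A = (A² + (2*A*(36 + A))*A) + A = (A² + 2*A²*(36 + A)) + A = A + A² + 2*A²*(36 + A))
M(19)/(-1279) + 3002/(-2923) = (19*(1 + 2*19² + 73*19))/(-1279) + 3002/(-2923) = (19*(1 + 2*361 + 1387))*(-1/1279) + 3002*(-1/2923) = (19*(1 + 722 + 1387))*(-1/1279) - 38/37 = (19*2110)*(-1/1279) - 38/37 = 40090*(-1/1279) - 38/37 = -40090/1279 - 38/37 = -1531932/47323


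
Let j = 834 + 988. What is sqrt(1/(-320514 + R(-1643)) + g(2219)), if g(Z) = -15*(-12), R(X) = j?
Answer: sqrt(4570406509207)/159346 ≈ 13.416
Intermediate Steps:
j = 1822
R(X) = 1822
g(Z) = 180
sqrt(1/(-320514 + R(-1643)) + g(2219)) = sqrt(1/(-320514 + 1822) + 180) = sqrt(1/(-318692) + 180) = sqrt(-1/318692 + 180) = sqrt(57364559/318692) = sqrt(4570406509207)/159346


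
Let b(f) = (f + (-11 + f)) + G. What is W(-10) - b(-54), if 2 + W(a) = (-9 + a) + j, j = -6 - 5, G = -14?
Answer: 101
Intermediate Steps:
b(f) = -25 + 2*f (b(f) = (f + (-11 + f)) - 14 = (-11 + 2*f) - 14 = -25 + 2*f)
j = -11
W(a) = -22 + a (W(a) = -2 + ((-9 + a) - 11) = -2 + (-20 + a) = -22 + a)
W(-10) - b(-54) = (-22 - 10) - (-25 + 2*(-54)) = -32 - (-25 - 108) = -32 - 1*(-133) = -32 + 133 = 101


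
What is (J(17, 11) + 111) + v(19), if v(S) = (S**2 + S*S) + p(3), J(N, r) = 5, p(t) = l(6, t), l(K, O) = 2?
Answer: 840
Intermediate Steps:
p(t) = 2
v(S) = 2 + 2*S**2 (v(S) = (S**2 + S*S) + 2 = (S**2 + S**2) + 2 = 2*S**2 + 2 = 2 + 2*S**2)
(J(17, 11) + 111) + v(19) = (5 + 111) + (2 + 2*19**2) = 116 + (2 + 2*361) = 116 + (2 + 722) = 116 + 724 = 840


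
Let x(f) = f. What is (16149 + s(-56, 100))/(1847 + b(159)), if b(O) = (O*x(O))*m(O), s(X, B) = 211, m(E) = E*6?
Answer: 16360/24119921 ≈ 0.00067828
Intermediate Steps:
m(E) = 6*E
b(O) = 6*O**3 (b(O) = (O*O)*(6*O) = O**2*(6*O) = 6*O**3)
(16149 + s(-56, 100))/(1847 + b(159)) = (16149 + 211)/(1847 + 6*159**3) = 16360/(1847 + 6*4019679) = 16360/(1847 + 24118074) = 16360/24119921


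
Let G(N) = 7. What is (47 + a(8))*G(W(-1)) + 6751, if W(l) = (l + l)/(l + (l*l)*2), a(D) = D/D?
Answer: 7087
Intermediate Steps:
a(D) = 1
W(l) = 2*l/(l + 2*l²) (W(l) = (2*l)/(l + l²*2) = (2*l)/(l + 2*l²) = 2*l/(l + 2*l²))
(47 + a(8))*G(W(-1)) + 6751 = (47 + 1)*7 + 6751 = 48*7 + 6751 = 336 + 6751 = 7087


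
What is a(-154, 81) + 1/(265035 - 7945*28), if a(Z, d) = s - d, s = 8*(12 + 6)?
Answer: 2682226/42575 ≈ 63.000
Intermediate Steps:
s = 144 (s = 8*18 = 144)
a(Z, d) = 144 - d
a(-154, 81) + 1/(265035 - 7945*28) = (144 - 1*81) + 1/(265035 - 7945*28) = (144 - 81) + 1/(265035 - 222460) = 63 + 1/42575 = 2682226/42575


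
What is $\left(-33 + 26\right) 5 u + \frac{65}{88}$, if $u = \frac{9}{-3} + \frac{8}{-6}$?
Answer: $\frac{40235}{264} \approx 152.41$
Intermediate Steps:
$u = - \frac{13}{3}$ ($u = 9 \left(- \frac{1}{3}\right) + 8 \left(- \frac{1}{6}\right) = -3 - \frac{4}{3} = - \frac{13}{3} \approx -4.3333$)
$\left(-33 + 26\right) 5 u + \frac{65}{88} = \left(-33 + 26\right) 5 \left(- \frac{13}{3}\right) + \frac{65}{88} = \left(-7\right) \left(- \frac{65}{3}\right) + 65 \cdot \frac{1}{88} = \frac{455}{3} + \frac{65}{88} = \frac{40235}{264}$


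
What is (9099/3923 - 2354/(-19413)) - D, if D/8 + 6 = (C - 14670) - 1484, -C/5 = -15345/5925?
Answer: 777194025750955/6016418721 ≈ 1.2918e+5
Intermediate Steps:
C = 1023/79 (C = -(-76725)/5925 = -5*(-1023/395) = 1023/79 ≈ 12.949)
D = -10204936/79 (D = -48 + 8*((1023/79 - 14670) - 1484) = -48 + 8*(-1157907/79 - 1484) = -48 + 8*(-1275143/79) = -48 - 10201144/79 = -10204936/79 ≈ -1.2918e+5)
(9099/3923 - 2354/(-19413)) - D = (9099/3923 - 2354/(-19413)) - 1*(-10204936/79) = (9099*(1/3923) - 2354*(-1/19413)) + 10204936/79 = (9099/3923 + 2354/19413) + 10204936/79 = 185873629/76157199 + 10204936/79 = 777194025750955/6016418721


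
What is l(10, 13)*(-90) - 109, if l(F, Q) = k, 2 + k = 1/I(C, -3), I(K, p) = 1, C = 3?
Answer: -19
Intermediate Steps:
k = -1 (k = -2 + 1/1 = -2 + 1 = -1)
l(F, Q) = -1
l(10, 13)*(-90) - 109 = -1*(-90) - 109 = 90 - 109 = -19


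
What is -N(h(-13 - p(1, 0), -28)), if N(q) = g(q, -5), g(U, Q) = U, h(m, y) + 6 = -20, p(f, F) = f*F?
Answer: 26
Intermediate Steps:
p(f, F) = F*f
h(m, y) = -26 (h(m, y) = -6 - 20 = -26)
N(q) = q
-N(h(-13 - p(1, 0), -28)) = -1*(-26) = 26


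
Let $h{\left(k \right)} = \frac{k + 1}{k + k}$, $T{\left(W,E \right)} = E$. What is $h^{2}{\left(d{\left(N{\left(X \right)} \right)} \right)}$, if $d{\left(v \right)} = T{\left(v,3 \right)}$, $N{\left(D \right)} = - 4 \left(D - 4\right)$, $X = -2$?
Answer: $\frac{4}{9} \approx 0.44444$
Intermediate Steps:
$N{\left(D \right)} = 16 - 4 D$ ($N{\left(D \right)} = - 4 \left(-4 + D\right) = 16 - 4 D$)
$d{\left(v \right)} = 3$
$h{\left(k \right)} = \frac{1 + k}{2 k}$
$h^{2}{\left(d{\left(N{\left(X \right)} \right)} \right)} = \left(\frac{1 + 3}{2 \cdot 3}\right)^{2} = \left(\frac{1}{2} \cdot \frac{1}{3} \cdot 4\right)^{2} = \left(\frac{2}{3}\right)^{2} = \frac{4}{9}$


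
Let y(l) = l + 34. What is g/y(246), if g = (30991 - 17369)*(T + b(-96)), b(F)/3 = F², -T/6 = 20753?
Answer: -9425451/2 ≈ -4.7127e+6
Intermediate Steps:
T = -124518 (T = -6*20753 = -124518)
y(l) = 34 + l
b(F) = 3*F²
g = -1319563140 (g = (30991 - 17369)*(-124518 + 3*(-96)²) = 13622*(-124518 + 3*9216) = 13622*(-124518 + 27648) = 13622*(-96870) = -1319563140)
g/y(246) = -1319563140/(34 + 246) = -1319563140/280 = -1319563140*1/280 = -9425451/2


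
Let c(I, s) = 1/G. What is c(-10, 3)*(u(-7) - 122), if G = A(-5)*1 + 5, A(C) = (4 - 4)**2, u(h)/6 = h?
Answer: -164/5 ≈ -32.800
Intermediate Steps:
u(h) = 6*h
A(C) = 0 (A(C) = 0**2 = 0)
G = 5 (G = 0*1 + 5 = 0 + 5 = 5)
c(I, s) = 1/5
c(-10, 3)*(u(-7) - 122) = (6*(-7) - 122)/5 = (-42 - 122)/5 = (1/5)*(-164) = -164/5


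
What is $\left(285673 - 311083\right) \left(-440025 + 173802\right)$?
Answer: $6764726430$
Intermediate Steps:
$\left(285673 - 311083\right) \left(-440025 + 173802\right) = \left(-25410\right) \left(-266223\right) = 6764726430$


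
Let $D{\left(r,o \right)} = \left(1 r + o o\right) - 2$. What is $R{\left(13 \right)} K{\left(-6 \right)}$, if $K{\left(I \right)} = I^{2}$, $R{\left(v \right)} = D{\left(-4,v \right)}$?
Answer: $5868$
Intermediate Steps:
$D{\left(r,o \right)} = -2 + r + o^{2}$ ($D{\left(r,o \right)} = \left(r + o^{2}\right) - 2 = -2 + r + o^{2}$)
$R{\left(v \right)} = -6 + v^{2}$ ($R{\left(v \right)} = -2 - 4 + v^{2} = -6 + v^{2}$)
$R{\left(13 \right)} K{\left(-6 \right)} = \left(-6 + 13^{2}\right) \left(-6\right)^{2} = \left(-6 + 169\right) 36 = 163 \cdot 36 = 5868$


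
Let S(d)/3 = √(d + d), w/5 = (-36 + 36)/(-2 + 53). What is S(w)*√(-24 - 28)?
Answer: 0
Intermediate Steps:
w = 0 (w = 5*((-36 + 36)/(-2 + 53)) = 5*(0/51) = 5*(0*(1/51)) = 5*0 = 0)
S(d) = 3*√2*√d (S(d) = 3*√(d + d) = 3*√(2*d) = 3*(√2*√d) = 3*√2*√d)
S(w)*√(-24 - 28) = (3*√2*√0)*√(-24 - 28) = (3*√2*0)*√(-52) = 0*(2*I*√13) = 0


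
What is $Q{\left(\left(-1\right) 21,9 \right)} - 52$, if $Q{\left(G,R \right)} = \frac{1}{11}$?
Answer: $- \frac{571}{11} \approx -51.909$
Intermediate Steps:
$Q{\left(G,R \right)} = \frac{1}{11}$
$Q{\left(\left(-1\right) 21,9 \right)} - 52 = \frac{1}{11} - 52 = - \frac{571}{11}$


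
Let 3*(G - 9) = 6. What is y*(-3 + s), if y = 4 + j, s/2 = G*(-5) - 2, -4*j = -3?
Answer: -2223/4 ≈ -555.75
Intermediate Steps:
G = 11 (G = 9 + (1/3)*6 = 9 + 2 = 11)
j = 3/4 (j = -1/4*(-3) = 3/4 ≈ 0.75000)
s = -114 (s = 2*(11*(-5) - 2) = 2*(-55 - 2) = 2*(-57) = -114)
y = 19/4 (y = 4 + 3/4 = 19/4 ≈ 4.7500)
y*(-3 + s) = 19*(-3 - 114)/4 = (19/4)*(-117) = -2223/4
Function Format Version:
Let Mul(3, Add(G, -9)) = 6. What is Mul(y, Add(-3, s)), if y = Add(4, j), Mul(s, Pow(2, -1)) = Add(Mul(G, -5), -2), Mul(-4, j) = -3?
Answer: Rational(-2223, 4) ≈ -555.75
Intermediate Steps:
G = 11 (G = Add(9, Mul(Rational(1, 3), 6)) = Add(9, 2) = 11)
j = Rational(3, 4) (j = Mul(Rational(-1, 4), -3) = Rational(3, 4) ≈ 0.75000)
s = -114 (s = Mul(2, Add(Mul(11, -5), -2)) = Mul(2, Add(-55, -2)) = Mul(2, -57) = -114)
y = Rational(19, 4) (y = Add(4, Rational(3, 4)) = Rational(19, 4) ≈ 4.7500)
Mul(y, Add(-3, s)) = Mul(Rational(19, 4), Add(-3, -114)) = Mul(Rational(19, 4), -117) = Rational(-2223, 4)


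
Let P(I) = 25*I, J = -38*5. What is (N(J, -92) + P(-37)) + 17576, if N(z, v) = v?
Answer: 16559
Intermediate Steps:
J = -190
(N(J, -92) + P(-37)) + 17576 = (-92 + 25*(-37)) + 17576 = (-92 - 925) + 17576 = -1017 + 17576 = 16559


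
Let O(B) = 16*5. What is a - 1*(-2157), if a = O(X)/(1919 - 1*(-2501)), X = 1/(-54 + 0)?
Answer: 476701/221 ≈ 2157.0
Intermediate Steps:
X = -1/54 (X = 1/(-54) = -1/54 ≈ -0.018519)
O(B) = 80
a = 4/221 (a = 80/(1919 - 1*(-2501)) = 80/(1919 + 2501) = 80/4420 = 80*(1/4420) = 4/221 ≈ 0.018100)
a - 1*(-2157) = 4/221 - 1*(-2157) = 4/221 + 2157 = 476701/221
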